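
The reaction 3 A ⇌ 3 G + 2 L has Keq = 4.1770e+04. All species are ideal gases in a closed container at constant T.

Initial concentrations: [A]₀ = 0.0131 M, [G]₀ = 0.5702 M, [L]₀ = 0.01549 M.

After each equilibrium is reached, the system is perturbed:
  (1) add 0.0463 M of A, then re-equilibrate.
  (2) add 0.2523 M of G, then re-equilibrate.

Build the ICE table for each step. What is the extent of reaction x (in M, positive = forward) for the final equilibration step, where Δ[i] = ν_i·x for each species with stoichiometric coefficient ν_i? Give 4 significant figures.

x = -3.3233e-04 M

Q₀ = 19.79 vs Keq = 4.1770e+04 ⇒ Q<K, forward
Step 1:
                   A          G          L
  init        0.0131     0.5702    0.01549
  Δ         -0.01173    0.01173   0.007821
  eq        0.001369     0.5819    0.02331
  solve Keq expr → x = 0.00391; check Q = 4.1770e+04
Then add 0.0463 M of A.
Step 2:
                   A          G          L
  init       0.04767     0.5819    0.02331
  Δ         -0.04511    0.04511    0.03007
  eq        0.002562      0.627    0.05338
  solve Keq expr → x = 0.01504; check Q = 4.1770e+04
Then add 0.2523 M of G.
Step 3:
                   A          G          L
  init      0.002562     0.8793    0.05338
  Δ       9.9699e-04 -9.9699e-04 -6.6466e-04
  eq        0.003559     0.8783    0.05272
  solve Keq expr → x = -3.3233e-04; check Q = 4.1770e+04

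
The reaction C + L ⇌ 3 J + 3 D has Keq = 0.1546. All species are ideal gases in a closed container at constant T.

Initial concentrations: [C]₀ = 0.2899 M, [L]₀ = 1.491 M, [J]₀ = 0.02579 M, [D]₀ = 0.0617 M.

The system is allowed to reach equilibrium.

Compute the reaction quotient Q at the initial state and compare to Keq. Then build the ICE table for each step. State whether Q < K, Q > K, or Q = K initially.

Q₀ = 9.3215e-09 vs Keq = 0.1546 ⇒ Q<K, forward
Step 1:
                  C         L         J         D
  Initial    0.2899     1.491   0.02579    0.0617
  Change    -0.1662   -0.1662    0.4985    0.4985
  Equil      0.1237     1.325    0.5243    0.5602
  solve Keq expr → x = 0.1662; check Q = 0.1546

Q₀ = 9.3215e-09; Q < K (proceeds forward)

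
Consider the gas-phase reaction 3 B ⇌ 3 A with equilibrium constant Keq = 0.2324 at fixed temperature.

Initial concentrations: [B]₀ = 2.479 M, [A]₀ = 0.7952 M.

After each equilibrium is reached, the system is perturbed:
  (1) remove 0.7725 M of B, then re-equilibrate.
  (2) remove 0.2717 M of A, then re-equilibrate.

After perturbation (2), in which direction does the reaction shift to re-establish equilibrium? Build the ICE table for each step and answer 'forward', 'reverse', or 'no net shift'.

Q₀ = 0.03301 vs Keq = 0.2324 ⇒ Q<K, forward
Step 1:
                   B          A
  I            2.479     0.7952
  C          -0.4514     0.4514
  E            2.028      1.247
  solve Keq expr → x = 0.1505; check Q = 0.2324
Then remove 0.7725 M of B.
Step 2:
                   B          A
  I            1.255      1.247
  C           0.2941    -0.2941
  E            1.549     0.9525
  solve Keq expr → x = -0.09804; check Q = 0.2324
Then remove 0.2717 M of A.
Step 3:
                   B          A
  I            1.549     0.6808
  C          -0.1683     0.1683
  E            1.381      0.849
  solve Keq expr → x = 0.05608; check Q = 0.2324

Direction: forward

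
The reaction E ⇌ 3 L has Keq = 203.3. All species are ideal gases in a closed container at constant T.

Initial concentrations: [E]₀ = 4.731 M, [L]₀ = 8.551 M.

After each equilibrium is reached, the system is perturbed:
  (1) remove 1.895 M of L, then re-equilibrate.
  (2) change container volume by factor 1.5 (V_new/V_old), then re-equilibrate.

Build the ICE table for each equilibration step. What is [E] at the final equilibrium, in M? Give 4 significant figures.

[E]_eq = 2.117 M

Q₀ = 132.2 vs Keq = 203.3 ⇒ Q<K, forward
Step 1:
                  E         L
  I           4.731     8.551
  C         -0.3555     1.066
  E           4.376     9.617
  solve Keq expr → x = 0.3555; check Q = 203.3
Then remove 1.895 M of L.
Step 2:
                  E         L
  I           4.376     7.722
  C         -0.5036     1.511
  E           3.872     9.233
  solve Keq expr → x = 0.5036; check Q = 203.3
Then change container volume by factor 1.5 (V_new/V_old).
Step 3:
                  E         L
  I           2.581     6.155
  C         -0.4647     1.394
  E           2.117      7.55
  solve Keq expr → x = 0.4647; check Q = 203.3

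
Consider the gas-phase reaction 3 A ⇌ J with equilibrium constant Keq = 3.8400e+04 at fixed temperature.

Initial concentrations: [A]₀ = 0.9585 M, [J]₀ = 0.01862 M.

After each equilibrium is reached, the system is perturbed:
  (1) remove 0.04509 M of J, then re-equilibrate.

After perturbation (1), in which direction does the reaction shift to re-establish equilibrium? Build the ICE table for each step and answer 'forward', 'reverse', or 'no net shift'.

Direction: forward

Q₀ = 0.02114 vs Keq = 3.8400e+04 ⇒ Q<K, forward
Step 1:
                    A           J
  I            0.9585     0.01862
  C            -0.938      0.3127
  E           0.02051      0.3313
  solve Keq expr → x = 0.3127; check Q = 3.8400e+04
Then remove 0.04509 M of J.
Step 2:
                    A           J
  I           0.02051      0.2862
  C       -9.6888e-04  3.2296e-04
  E           0.01954      0.2865
  solve Keq expr → x = 3.2296e-04; check Q = 3.8400e+04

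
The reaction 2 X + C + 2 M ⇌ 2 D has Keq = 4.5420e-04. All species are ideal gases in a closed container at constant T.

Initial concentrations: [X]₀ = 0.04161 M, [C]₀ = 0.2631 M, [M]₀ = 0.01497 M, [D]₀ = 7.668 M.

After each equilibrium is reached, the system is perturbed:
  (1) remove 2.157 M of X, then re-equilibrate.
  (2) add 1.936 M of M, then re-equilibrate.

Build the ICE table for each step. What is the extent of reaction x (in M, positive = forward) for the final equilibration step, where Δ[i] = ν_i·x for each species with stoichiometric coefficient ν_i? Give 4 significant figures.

x = 0.1062 M

Q₀ = 5.7598e+08 vs Keq = 4.5420e-04 ⇒ Q>K, reverse
Step 1:
                    X           C           M           D
  I           0.04161      0.2631     0.01497       7.668
  C              6.17       3.085        6.17       -6.17
  E             6.211       3.348       6.185       1.498
  solve Keq expr → x = -3.085; check Q = 4.5420e-04
Then remove 2.157 M of X.
Step 2:
                    X           C           M           D
  I             4.054       3.348       6.185       1.498
  C            0.3479      0.1739      0.3479     -0.3479
  E             4.402       3.522       6.533        1.15
  solve Keq expr → x = -0.1739; check Q = 4.5420e-04
Then add 1.936 M of M.
Step 3:
                    X           C           M           D
  I             4.402       3.522       8.469        1.15
  C           -0.2124     -0.1062     -0.2124      0.2124
  E              4.19       3.416       8.256       1.363
  solve Keq expr → x = 0.1062; check Q = 4.5420e-04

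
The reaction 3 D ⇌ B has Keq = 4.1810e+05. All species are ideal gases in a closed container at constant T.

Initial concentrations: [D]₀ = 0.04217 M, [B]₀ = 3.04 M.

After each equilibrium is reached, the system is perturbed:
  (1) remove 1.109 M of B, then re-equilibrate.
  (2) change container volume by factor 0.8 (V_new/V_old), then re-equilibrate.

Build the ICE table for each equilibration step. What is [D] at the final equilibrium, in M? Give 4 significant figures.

[D]_eq = 0.01797 M

Q₀ = 4.0538e+04 vs Keq = 4.1810e+05 ⇒ Q<K, forward
Step 1:
                    D           B
  I           0.04217        3.04
  C          -0.02278    0.007594
  E           0.01939       3.048
  solve Keq expr → x = 0.007594; check Q = 4.1810e+05
Then remove 1.109 M of B.
Step 2:
                    D           B
  I           0.01939       1.939
  C         -0.002711  9.0382e-04
  E           0.01668       1.939
  solve Keq expr → x = 9.0382e-04; check Q = 4.1810e+05
Then change container volume by factor 0.8 (V_new/V_old).
Step 3:
                    D           B
  I           0.02085       2.424
  C         -0.002879  9.5975e-04
  E           0.01797       2.425
  solve Keq expr → x = 9.5975e-04; check Q = 4.1810e+05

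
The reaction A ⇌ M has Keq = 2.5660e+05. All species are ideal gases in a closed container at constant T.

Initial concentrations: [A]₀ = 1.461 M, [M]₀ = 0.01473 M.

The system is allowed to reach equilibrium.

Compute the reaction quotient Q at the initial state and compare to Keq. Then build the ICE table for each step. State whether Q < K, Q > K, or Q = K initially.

Q₀ = 0.01008 vs Keq = 2.5660e+05 ⇒ Q<K, forward
Step 1:
                  A         M
  I           1.461   0.01473
  C          -1.461     1.461
  E       5.7511e-06     1.476
  solve Keq expr → x = 1.461; check Q = 2.5660e+05

Q₀ = 0.01008; Q < K (proceeds forward)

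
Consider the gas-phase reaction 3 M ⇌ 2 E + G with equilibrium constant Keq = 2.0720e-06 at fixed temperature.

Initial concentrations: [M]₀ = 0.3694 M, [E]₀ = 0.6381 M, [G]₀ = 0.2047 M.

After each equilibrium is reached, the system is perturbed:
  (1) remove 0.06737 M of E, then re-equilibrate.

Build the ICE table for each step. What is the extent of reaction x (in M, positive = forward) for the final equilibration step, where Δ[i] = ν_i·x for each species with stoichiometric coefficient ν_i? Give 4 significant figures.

Q₀ = 1.654 vs Keq = 2.0720e-06 ⇒ Q>K, reverse
Step 1:
                    M           E           G
  Initial      0.3694      0.6381      0.2047
  Change        0.614     -0.4093     -0.2047
  Equil        0.9834      0.2288  3.7648e-05
  solve Keq expr → x = -0.2047; check Q = 2.0720e-06
Then remove 0.06737 M of E.
Step 2:
                    M           E           G
  Initial      0.9834      0.1614  3.7648e-05
  Change  -1.1367e-04  7.5781e-05  3.7890e-05
  Equil        0.9833      0.1615  7.5539e-05
  solve Keq expr → x = 3.7890e-05; check Q = 2.0720e-06

x = 3.7890e-05 M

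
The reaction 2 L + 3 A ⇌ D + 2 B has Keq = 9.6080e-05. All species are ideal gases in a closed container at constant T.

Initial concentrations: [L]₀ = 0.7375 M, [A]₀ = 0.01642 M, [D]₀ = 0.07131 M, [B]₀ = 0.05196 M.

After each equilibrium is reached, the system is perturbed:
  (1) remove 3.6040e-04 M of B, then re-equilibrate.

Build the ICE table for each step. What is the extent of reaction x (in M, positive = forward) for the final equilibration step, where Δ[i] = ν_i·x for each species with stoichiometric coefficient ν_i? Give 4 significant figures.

x = 1.7470e-04 M

Q₀ = 79.95 vs Keq = 9.6080e-05 ⇒ Q>K, reverse
Step 1:
                   L          A          D          B
  I           0.7375    0.01642    0.07131    0.05196
  C          0.05094    0.07641   -0.02547   -0.05094
  E           0.7884    0.09283    0.04584   0.001021
  solve Keq expr → x = -0.02547; check Q = 9.6080e-05
Then remove 3.6040e-04 M of B.
Step 2:
                   L          A          D          B
  I           0.7884    0.09283    0.04584 6.6050e-04
  C       -3.4940e-04 -5.2409e-04 1.7470e-04 3.4940e-04
  E           0.7881     0.0923    0.04602    0.00101
  solve Keq expr → x = 1.7470e-04; check Q = 9.6080e-05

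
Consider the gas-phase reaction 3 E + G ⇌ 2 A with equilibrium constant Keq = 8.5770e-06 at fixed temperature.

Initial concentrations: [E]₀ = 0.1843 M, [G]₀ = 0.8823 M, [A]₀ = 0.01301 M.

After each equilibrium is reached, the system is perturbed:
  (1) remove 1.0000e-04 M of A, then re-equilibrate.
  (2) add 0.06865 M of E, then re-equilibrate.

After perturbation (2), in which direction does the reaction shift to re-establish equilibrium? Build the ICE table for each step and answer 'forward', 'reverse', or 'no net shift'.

Direction: forward

Q₀ = 0.03065 vs Keq = 8.5770e-06 ⇒ Q>K, reverse
Step 1:
                  E         G         A
  Initial    0.1843    0.8823   0.01301
  Change    0.01914  0.006378  -0.01276
  Equil      0.2034    0.8887 2.5333e-04
  solve Keq expr → x = -0.006378; check Q = 8.5770e-06
Then remove 1.0000e-04 M of A.
Step 2:
                  E         G         A
  Initial    0.2034    0.8887 1.5333e-04
  Change  -1.4957e-04 -4.9857e-05 9.9714e-05
  Equil      0.2033    0.8886 2.5304e-04
  solve Keq expr → x = 4.9857e-05; check Q = 8.5770e-06
Then add 0.06865 M of E.
Step 3:
                  E         G         A
  Initial    0.2719    0.8886 2.5304e-04
  Change  -2.0699e-04 -6.8997e-05 1.3799e-04
  Equil      0.2717    0.8886 3.9103e-04
  solve Keq expr → x = 6.8997e-05; check Q = 8.5770e-06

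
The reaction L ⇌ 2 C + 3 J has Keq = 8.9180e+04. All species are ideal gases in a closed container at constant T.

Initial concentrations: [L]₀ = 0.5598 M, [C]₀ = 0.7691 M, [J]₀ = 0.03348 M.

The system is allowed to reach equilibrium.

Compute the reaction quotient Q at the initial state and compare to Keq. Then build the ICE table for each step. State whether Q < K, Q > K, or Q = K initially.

Q₀ = 3.9654e-05; Q < K (proceeds forward)

Q₀ = 3.9654e-05 vs Keq = 8.9180e+04 ⇒ Q<K, forward
Step 1:
                    L           C           J
  I            0.5598      0.7691     0.03348
  C           -0.5596       1.119       1.679
  E        2.0072e-04       1.888       1.712
  solve Keq expr → x = 0.5596; check Q = 8.9180e+04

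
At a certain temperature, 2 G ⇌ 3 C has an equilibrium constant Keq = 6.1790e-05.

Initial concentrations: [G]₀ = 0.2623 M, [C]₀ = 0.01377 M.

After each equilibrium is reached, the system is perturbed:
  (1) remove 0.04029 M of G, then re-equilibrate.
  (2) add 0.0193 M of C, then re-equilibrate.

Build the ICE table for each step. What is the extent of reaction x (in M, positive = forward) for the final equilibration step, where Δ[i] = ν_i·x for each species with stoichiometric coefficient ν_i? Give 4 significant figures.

Q₀ = 3.7949e-05 vs Keq = 6.1790e-05 ⇒ Q<K, forward
Step 1:
                   G          C
  Initial     0.2623    0.01377
  Change   -0.001576   0.002365
  Equil       0.2607    0.01613
  solve Keq expr → x = 7.8822e-04; check Q = 6.1790e-05
Then remove 0.04029 M of G.
Step 2:
                   G          C
  Initial     0.2204    0.01613
  Change    0.001107   -0.00166
  Equil       0.2215    0.01447
  solve Keq expr → x = -5.5334e-04; check Q = 6.1790e-05
Then add 0.0193 M of C.
Step 3:
                   G          C
  Initial     0.2215    0.03377
  Change     0.01251   -0.01876
  Equil        0.234    0.01501
  solve Keq expr → x = -0.006253; check Q = 6.1790e-05

x = -0.006253 M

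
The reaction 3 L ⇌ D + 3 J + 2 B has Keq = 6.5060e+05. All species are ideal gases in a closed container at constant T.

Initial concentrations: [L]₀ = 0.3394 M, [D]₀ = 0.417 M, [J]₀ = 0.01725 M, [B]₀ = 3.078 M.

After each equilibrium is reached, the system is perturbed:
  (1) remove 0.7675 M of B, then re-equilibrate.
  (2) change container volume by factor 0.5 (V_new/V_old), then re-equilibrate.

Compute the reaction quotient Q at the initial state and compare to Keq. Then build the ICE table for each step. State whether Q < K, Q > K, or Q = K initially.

Q₀ = 5.1869e-04 vs Keq = 6.5060e+05 ⇒ Q<K, forward
Step 1:
                  L         D         J         B
  Initial    0.3394     0.417   0.01725     3.078
  Change    -0.3322    0.1107    0.3322    0.2215
  Equil    0.007222    0.5277    0.3494     3.299
  solve Keq expr → x = 0.1107; check Q = 6.5060e+05
Then remove 0.7675 M of B.
Step 2:
                  L         D         J         B
  Initial  0.007222    0.5277    0.3494     2.532
  Change  -0.001146 3.8204e-04  0.001146 7.6408e-04
  Equil    0.006076    0.5281    0.3506     2.533
  solve Keq expr → x = 3.8204e-04; check Q = 6.5060e+05
Then change container volume by factor 0.5 (V_new/V_old).
Step 3:
                  L         D         J         B
  Initial   0.01215     1.056    0.7011     5.065
  Change    0.01169 -0.003898  -0.01169 -0.007796
  Equil     0.02385     1.052    0.6895     5.058
  solve Keq expr → x = -0.003898; check Q = 6.5060e+05

Q₀ = 5.1869e-04; Q < K (proceeds forward)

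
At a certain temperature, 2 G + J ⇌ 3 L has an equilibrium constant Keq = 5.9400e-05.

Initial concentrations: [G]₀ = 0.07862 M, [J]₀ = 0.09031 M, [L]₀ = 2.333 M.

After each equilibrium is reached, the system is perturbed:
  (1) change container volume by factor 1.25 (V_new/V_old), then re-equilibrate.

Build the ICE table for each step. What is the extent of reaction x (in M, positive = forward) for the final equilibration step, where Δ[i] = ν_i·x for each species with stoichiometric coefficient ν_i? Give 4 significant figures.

Q₀ = 2.2748e+04 vs Keq = 5.9400e-05 ⇒ Q>K, reverse
Step 1:
                    G           J           L
  I           0.07862     0.09031       2.333
  C             1.522      0.7608      -2.282
  E               1.6      0.8511     0.05059
  solve Keq expr → x = -0.7608; check Q = 5.9400e-05
Then change container volume by factor 1.25 (V_new/V_old).
Step 2:
                    G           J           L
  I              1.28      0.6809     0.04047
  C                 0           0           0
  E              1.28      0.6809     0.04047
  solve Keq expr → x = 0; check Q = 5.9400e-05

x = 0 M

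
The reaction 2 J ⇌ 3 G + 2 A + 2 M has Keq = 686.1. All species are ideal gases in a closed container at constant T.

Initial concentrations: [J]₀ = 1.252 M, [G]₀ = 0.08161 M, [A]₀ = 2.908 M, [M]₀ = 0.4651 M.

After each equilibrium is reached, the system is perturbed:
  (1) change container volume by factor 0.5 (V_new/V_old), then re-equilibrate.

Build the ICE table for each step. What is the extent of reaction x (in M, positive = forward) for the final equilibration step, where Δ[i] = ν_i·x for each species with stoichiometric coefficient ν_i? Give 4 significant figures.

x = -0.3428 M

Q₀ = 6.3431e-04 vs Keq = 686.1 ⇒ Q<K, forward
Step 1:
                    J           G           A           M
  init          1.252     0.08161       2.908      0.4651
  Δ           -0.9064        1.36      0.9064      0.9064
  eq           0.3456       1.441       3.814       1.372
  solve Keq expr → x = 0.4532; check Q = 686.1
Then change container volume by factor 0.5 (V_new/V_old).
Step 2:
                    J           G           A           M
  init         0.6912       2.882       7.629       2.743
  Δ            0.6856      -1.028     -0.6856     -0.6856
  eq            1.377       1.854       6.943       2.057
  solve Keq expr → x = -0.3428; check Q = 686.1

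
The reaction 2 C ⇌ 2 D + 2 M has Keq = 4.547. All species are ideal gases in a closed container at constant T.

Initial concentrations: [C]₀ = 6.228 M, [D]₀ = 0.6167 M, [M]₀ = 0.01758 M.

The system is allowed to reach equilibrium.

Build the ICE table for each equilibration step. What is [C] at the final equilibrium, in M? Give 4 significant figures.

[C]_eq = 3.715 M

Q₀ = 3.0303e-06 vs Keq = 4.547 ⇒ Q<K, forward
Step 1:
                    C           D           M
  I             6.228      0.6167     0.01758
  C            -2.513       2.513       2.513
  E             3.715        3.13       2.531
  solve Keq expr → x = 1.257; check Q = 4.547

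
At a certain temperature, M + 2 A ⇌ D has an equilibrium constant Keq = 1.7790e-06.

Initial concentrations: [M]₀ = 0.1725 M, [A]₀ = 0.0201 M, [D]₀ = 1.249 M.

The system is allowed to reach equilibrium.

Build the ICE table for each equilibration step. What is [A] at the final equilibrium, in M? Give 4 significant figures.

[A]_eq = 2.518 M

Q₀ = 1.7922e+04 vs Keq = 1.7790e-06 ⇒ Q>K, reverse
Step 1:
                   M          A          D
  I           0.1725     0.0201      1.249
  C            1.249      2.498     -1.249
  E            1.421      2.518 1.6034e-05
  solve Keq expr → x = -1.249; check Q = 1.7790e-06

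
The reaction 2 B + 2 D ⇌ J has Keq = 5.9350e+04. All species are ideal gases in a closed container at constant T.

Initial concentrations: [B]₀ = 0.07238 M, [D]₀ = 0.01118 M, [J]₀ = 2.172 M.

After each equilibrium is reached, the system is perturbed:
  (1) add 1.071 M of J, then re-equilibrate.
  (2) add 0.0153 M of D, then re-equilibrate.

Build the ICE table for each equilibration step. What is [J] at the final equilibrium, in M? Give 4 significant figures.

Q₀ = 3.3170e+06 vs Keq = 5.9350e+04 ⇒ Q>K, reverse
Step 1:
                  B         D         J
  I         0.07238   0.01118     2.172
  C         0.04163   0.04163  -0.02081
  E           0.114   0.05281     2.151
  solve Keq expr → x = -0.02081; check Q = 5.9350e+04
Then add 1.071 M of J.
Step 2:
                  B         D         J
  I           0.114   0.05281     3.222
  C        0.007698  0.007698 -0.003849
  E          0.1217   0.06051     3.218
  solve Keq expr → x = -0.003849; check Q = 5.9350e+04
Then add 0.0153 M of D.
Step 3:
                  B         D         J
  I          0.1217   0.07581     3.218
  C       -0.009895 -0.009895  0.004947
  E          0.1118   0.06591     3.223
  solve Keq expr → x = 0.004947; check Q = 5.9350e+04

[J]_eq = 3.223 M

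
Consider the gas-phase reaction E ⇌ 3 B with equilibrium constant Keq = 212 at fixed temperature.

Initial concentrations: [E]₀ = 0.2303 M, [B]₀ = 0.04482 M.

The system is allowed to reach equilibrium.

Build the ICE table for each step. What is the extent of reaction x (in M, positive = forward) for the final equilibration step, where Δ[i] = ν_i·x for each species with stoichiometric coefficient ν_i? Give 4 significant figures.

Q₀ = 3.9095e-04 vs Keq = 212 ⇒ Q<K, forward
Step 1:
                    E           B
  init         0.2303     0.04482
  Δ           -0.2285      0.6854
  eq         0.001837      0.7302
  solve Keq expr → x = 0.2285; check Q = 212

x = 0.2285 M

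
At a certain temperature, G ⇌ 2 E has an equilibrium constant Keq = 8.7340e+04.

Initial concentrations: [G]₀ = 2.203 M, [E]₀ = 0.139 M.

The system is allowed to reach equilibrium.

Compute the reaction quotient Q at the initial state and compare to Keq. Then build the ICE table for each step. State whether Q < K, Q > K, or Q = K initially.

Q₀ = 0.00877; Q < K (proceeds forward)

Q₀ = 0.00877 vs Keq = 8.7340e+04 ⇒ Q<K, forward
Step 1:
                  G         E
  I           2.203     0.139
  C          -2.203     4.406
  E       2.3646e-04     4.545
  solve Keq expr → x = 2.203; check Q = 8.7340e+04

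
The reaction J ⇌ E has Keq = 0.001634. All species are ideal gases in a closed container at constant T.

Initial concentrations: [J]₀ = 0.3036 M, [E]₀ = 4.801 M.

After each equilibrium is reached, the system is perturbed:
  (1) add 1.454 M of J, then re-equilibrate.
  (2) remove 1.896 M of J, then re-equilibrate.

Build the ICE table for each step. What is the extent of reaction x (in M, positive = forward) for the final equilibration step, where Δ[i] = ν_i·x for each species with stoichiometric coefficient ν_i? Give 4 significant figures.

x = -0.003093 M

Q₀ = 15.81 vs Keq = 0.001634 ⇒ Q>K, reverse
Step 1:
                   J          E
  Initial     0.3036      4.801
  Change       4.793     -4.793
  Equil        5.096   0.008327
  solve Keq expr → x = -4.793; check Q = 0.001634
Then add 1.454 M of J.
Step 2:
                   J          E
  Initial       6.55   0.008327
  Change   -0.002372   0.002372
  Equil        6.548     0.0107
  solve Keq expr → x = 0.002372; check Q = 0.001634
Then remove 1.896 M of J.
Step 3:
                   J          E
  Initial      4.652     0.0107
  Change    0.003093  -0.003093
  Equil        4.655   0.007606
  solve Keq expr → x = -0.003093; check Q = 0.001634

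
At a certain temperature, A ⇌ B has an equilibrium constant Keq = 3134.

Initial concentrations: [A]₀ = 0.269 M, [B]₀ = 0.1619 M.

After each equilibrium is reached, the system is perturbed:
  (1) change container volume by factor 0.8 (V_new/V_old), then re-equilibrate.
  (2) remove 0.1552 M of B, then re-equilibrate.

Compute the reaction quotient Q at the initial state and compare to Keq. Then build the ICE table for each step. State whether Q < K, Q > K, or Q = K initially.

Q₀ = 0.6019 vs Keq = 3134 ⇒ Q<K, forward
Step 1:
                    A           B
  Initial       0.269      0.1619
  Change      -0.2689      0.2689
  Equil    1.3745e-04      0.4308
  solve Keq expr → x = 0.2689; check Q = 3134
Then change container volume by factor 0.8 (V_new/V_old).
Step 2:
                    A           B
  Initial  1.7181e-04      0.5385
  Change            0           0
  Equil    1.7181e-04      0.5385
  solve Keq expr → x = 0; check Q = 3134
Then remove 0.1552 M of B.
Step 3:
                    A           B
  Initial  1.7181e-04      0.3833
  Change  -4.9506e-05  4.9506e-05
  Equil    1.2230e-04      0.3833
  solve Keq expr → x = 4.9506e-05; check Q = 3134

Q₀ = 0.6019; Q < K (proceeds forward)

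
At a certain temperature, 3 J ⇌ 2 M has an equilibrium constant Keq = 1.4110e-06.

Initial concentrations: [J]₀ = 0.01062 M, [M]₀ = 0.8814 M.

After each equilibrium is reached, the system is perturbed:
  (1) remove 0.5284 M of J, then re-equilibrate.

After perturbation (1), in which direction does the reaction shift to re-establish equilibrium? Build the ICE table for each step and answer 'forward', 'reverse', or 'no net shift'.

Q₀ = 6.4859e+05 vs Keq = 1.4110e-06 ⇒ Q>K, reverse
Step 1:
                    J           M
  init        0.01062      0.8814
  Δ             1.319     -0.8796
  eq             1.33    0.001822
  solve Keq expr → x = -0.4398; check Q = 1.4110e-06
Then remove 0.5284 M of J.
Step 2:
                    J           M
  init         0.8016    0.001822
  Δ          0.001451 -9.6714e-04
  eq            0.803  8.5481e-04
  solve Keq expr → x = -4.8357e-04; check Q = 1.4110e-06

Direction: reverse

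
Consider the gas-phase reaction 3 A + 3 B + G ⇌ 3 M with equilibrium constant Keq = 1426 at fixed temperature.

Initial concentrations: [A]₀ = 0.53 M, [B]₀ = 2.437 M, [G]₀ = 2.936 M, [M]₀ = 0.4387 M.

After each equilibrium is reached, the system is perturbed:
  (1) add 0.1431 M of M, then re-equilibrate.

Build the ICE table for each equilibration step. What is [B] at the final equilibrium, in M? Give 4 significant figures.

[B]_eq = 1.942 M

Q₀ = 0.01335 vs Keq = 1426 ⇒ Q<K, forward
Step 1:
                   A          B          G          M
  init          0.53      2.437      2.936     0.4387
  Δ          -0.4994    -0.4994    -0.1665     0.4994
  eq         0.03063      1.938       2.77     0.9381
  solve Keq expr → x = 0.1665; check Q = 1426
Then add 0.1431 M of M.
Step 2:
                   A          B          G          M
  init       0.03063      1.938       2.77      1.081
  Δ         0.004441   0.004441    0.00148  -0.004441
  eq         0.03507      1.942      2.771      1.077
  solve Keq expr → x = -0.00148; check Q = 1426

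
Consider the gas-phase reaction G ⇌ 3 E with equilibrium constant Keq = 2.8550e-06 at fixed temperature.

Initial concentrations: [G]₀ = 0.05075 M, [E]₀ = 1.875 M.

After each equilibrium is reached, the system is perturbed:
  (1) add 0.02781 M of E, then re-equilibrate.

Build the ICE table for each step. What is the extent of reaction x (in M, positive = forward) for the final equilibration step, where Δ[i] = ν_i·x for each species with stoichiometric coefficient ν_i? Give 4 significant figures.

x = -0.009251 M

Q₀ = 129.9 vs Keq = 2.8550e-06 ⇒ Q>K, reverse
Step 1:
                   G          E
  I          0.05075      1.875
  C           0.6209     -1.863
  E           0.6716    0.01242
  solve Keq expr → x = -0.6209; check Q = 2.8550e-06
Then add 0.02781 M of E.
Step 2:
                   G          E
  I           0.6716    0.04023
  C         0.009251   -0.02775
  E           0.6809    0.01248
  solve Keq expr → x = -0.009251; check Q = 2.8550e-06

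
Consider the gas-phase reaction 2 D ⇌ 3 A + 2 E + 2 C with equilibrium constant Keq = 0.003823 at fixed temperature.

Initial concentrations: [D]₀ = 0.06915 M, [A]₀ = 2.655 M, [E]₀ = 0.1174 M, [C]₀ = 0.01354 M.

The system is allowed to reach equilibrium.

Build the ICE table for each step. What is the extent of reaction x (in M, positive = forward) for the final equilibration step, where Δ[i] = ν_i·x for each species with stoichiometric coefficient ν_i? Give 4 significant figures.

x = -0.002119 M

Q₀ = 0.00989 vs Keq = 0.003823 ⇒ Q>K, reverse
Step 1:
                  D         A         E         C
  init      0.06915     2.655    0.1174   0.01354
  Δ        0.004238 -0.006357 -0.004238 -0.004238
  eq        0.07339     2.649    0.1132  0.009302
  solve Keq expr → x = -0.002119; check Q = 0.003823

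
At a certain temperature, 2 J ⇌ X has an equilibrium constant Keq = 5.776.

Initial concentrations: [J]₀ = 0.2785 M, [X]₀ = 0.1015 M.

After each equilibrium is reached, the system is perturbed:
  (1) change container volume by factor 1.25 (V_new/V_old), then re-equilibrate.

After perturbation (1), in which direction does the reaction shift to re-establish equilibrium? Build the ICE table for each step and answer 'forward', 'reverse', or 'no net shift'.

Direction: reverse

Q₀ = 1.309 vs Keq = 5.776 ⇒ Q<K, forward
Step 1:
                   J          X
  Initial     0.2785     0.1015
  Change     -0.1131    0.05654
  Equil       0.1654      0.158
  solve Keq expr → x = 0.05654; check Q = 5.776
Then change container volume by factor 1.25 (V_new/V_old).
Step 2:
                   J          X
  Initial     0.1323     0.1264
  Change     0.01205  -0.006026
  Equil       0.1444     0.1204
  solve Keq expr → x = -0.006026; check Q = 5.776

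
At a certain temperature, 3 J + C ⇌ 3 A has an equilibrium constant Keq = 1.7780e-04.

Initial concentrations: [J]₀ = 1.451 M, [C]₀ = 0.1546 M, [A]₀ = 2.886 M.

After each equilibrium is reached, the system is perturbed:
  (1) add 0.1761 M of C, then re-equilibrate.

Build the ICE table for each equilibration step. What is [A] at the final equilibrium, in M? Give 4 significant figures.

Q₀ = 50.9 vs Keq = 1.7780e-04 ⇒ Q>K, reverse
Step 1:
                   J          C          A
  I            1.451     0.1546      2.886
  C            2.652     0.8841     -2.652
  E            4.103      1.039     0.2337
  solve Keq expr → x = -0.8841; check Q = 1.7780e-04
Then add 0.1761 M of C.
Step 2:
                   J          C          A
  I            4.103      1.215     0.2337
  C         -0.01157  -0.003856    0.01157
  E            4.092      1.211     0.2452
  solve Keq expr → x = 0.003856; check Q = 1.7780e-04

[A]_eq = 0.2452 M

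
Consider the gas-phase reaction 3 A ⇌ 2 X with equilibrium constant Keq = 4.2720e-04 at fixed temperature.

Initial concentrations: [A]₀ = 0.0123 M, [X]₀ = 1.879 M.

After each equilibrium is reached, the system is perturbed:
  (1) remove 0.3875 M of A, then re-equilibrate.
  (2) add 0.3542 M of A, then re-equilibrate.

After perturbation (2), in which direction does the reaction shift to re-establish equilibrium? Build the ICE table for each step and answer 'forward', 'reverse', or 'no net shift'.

Q₀ = 1.8973e+06 vs Keq = 4.2720e-04 ⇒ Q>K, reverse
Step 1:
                   A          X
  I           0.0123      1.879
  C            2.681     -1.788
  E            2.694    0.09138
  solve Keq expr → x = -0.8938; check Q = 4.2720e-04
Then remove 0.3875 M of A.
Step 2:
                   A          X
  I            2.306    0.09138
  C           0.0266   -0.01773
  E            2.333    0.07364
  solve Keq expr → x = -0.008867; check Q = 4.2720e-04
Then add 0.3542 M of A.
Step 3:
                   A          X
  I            2.687    0.07364
  C         -0.02425    0.01616
  E            2.663    0.08981
  solve Keq expr → x = 0.008082; check Q = 4.2720e-04

Direction: forward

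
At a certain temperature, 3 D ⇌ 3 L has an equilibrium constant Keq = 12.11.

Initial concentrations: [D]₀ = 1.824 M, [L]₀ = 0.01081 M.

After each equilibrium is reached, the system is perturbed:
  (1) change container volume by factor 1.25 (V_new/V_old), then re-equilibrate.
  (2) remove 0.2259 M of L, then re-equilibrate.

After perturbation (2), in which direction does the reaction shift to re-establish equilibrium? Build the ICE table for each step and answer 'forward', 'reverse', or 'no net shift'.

Direction: forward

Q₀ = 2.0816e-07 vs Keq = 12.11 ⇒ Q<K, forward
Step 1:
                  D         L
  I           1.824   0.01081
  C          -1.267     1.267
  E          0.5566     1.278
  solve Keq expr → x = 0.4225; check Q = 12.11
Then change container volume by factor 1.25 (V_new/V_old).
Step 2:
                  D         L
  I          0.4453     1.023
  C               0         0
  E          0.4453     1.023
  solve Keq expr → x = 0; check Q = 12.11
Then remove 0.2259 M of L.
Step 3:
                  D         L
  I          0.4453    0.7967
  C        -0.06853   0.06853
  E          0.3768    0.8652
  solve Keq expr → x = 0.02284; check Q = 12.11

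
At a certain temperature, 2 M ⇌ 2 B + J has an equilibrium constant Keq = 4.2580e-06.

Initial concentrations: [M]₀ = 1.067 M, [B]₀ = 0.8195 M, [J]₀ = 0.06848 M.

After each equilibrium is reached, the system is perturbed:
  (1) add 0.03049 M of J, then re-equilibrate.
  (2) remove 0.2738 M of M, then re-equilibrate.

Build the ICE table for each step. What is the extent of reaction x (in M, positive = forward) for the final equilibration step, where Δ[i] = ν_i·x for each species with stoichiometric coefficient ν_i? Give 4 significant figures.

Q₀ = 0.0404 vs Keq = 4.2580e-06 ⇒ Q>K, reverse
Step 1:
                   M          B          J
  I            1.067     0.8195    0.06848
  C           0.1369    -0.1369   -0.06847
  E            1.204     0.6826 1.3247e-05
  solve Keq expr → x = -0.06847; check Q = 4.2580e-06
Then add 0.03049 M of J.
Step 2:
                   M          B          J
  I            1.204     0.6826     0.0305
  C          0.06097   -0.06097   -0.03049
  E            1.265     0.6216 1.7632e-05
  solve Keq expr → x = -0.03049; check Q = 4.2580e-06
Then remove 0.2738 M of M.
Step 3:
                   M          B          J
  I           0.9911     0.6216 1.7632e-05
  C       1.3613e-05 -1.3613e-05 -6.8064e-06
  E           0.9911     0.6216 1.0826e-05
  solve Keq expr → x = -6.8064e-06; check Q = 4.2580e-06

x = -6.8064e-06 M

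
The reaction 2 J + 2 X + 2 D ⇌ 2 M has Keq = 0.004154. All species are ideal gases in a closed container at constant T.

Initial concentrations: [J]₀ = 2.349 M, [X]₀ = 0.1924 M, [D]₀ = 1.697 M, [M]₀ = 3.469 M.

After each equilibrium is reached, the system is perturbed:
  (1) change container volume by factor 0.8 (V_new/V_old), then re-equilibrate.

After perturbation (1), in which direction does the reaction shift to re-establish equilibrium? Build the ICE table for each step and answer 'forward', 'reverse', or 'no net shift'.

Q₀ = 20.46 vs Keq = 0.004154 ⇒ Q>K, reverse
Step 1:
                   J          X          D          M
  init         2.349     0.1924      1.697      3.469
  Δ            1.732      1.732      1.732     -1.732
  eq           4.081      1.925      3.429      1.737
  solve Keq expr → x = -0.8662; check Q = 0.004154
Then change container volume by factor 0.8 (V_new/V_old).
Step 2:
                   J          X          D          M
  init         5.102      2.406      4.287      2.171
  Δ          -0.3376    -0.3376    -0.3376     0.3376
  eq           4.764      2.068      3.949      2.508
  solve Keq expr → x = 0.1688; check Q = 0.004154

Direction: forward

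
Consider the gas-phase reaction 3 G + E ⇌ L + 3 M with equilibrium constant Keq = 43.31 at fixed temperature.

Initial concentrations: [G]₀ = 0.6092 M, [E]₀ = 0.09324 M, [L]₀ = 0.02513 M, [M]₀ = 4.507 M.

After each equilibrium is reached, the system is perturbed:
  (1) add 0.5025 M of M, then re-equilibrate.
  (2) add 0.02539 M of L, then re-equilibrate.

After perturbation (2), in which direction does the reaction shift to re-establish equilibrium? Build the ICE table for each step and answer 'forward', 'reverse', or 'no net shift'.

Q₀ = 109.1 vs Keq = 43.31 ⇒ Q>K, reverse
Step 1:
                    G           E           L           M
  I            0.6092     0.09324     0.02513       4.507
  C           0.03474     0.01158    -0.01158    -0.03474
  E            0.6439      0.1048     0.01355       4.472
  solve Keq expr → x = -0.01158; check Q = 43.31
Then add 0.5025 M of M.
Step 2:
                    G           E           L           M
  I            0.6439      0.1048     0.01355       4.975
  C          0.008847    0.002949   -0.002949   -0.008847
  E            0.6528      0.1078      0.0106       4.966
  solve Keq expr → x = -0.002949; check Q = 43.31
Then add 0.02539 M of L.
Step 3:
                    G           E           L           M
  I            0.6528      0.1078     0.03599       4.966
  C           0.05786     0.01929    -0.01929    -0.05786
  E            0.7106      0.1271      0.0167       4.908
  solve Keq expr → x = -0.01929; check Q = 43.31

Direction: reverse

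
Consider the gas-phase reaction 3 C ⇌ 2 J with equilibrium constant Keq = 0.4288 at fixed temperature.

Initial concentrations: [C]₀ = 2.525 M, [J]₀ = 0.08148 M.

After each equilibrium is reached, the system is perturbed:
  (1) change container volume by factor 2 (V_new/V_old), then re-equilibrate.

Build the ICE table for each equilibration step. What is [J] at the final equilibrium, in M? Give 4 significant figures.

Q₀ = 4.1240e-04 vs Keq = 0.4288 ⇒ Q<K, forward
Step 1:
                  C         J
  I           2.525   0.08148
  C          -1.266    0.8438
  E           1.259    0.9253
  solve Keq expr → x = 0.4219; check Q = 0.4288
Then change container volume by factor 2 (V_new/V_old).
Step 2:
                  C         J
  I          0.6296    0.4627
  C         0.09194  -0.06129
  E          0.7216    0.4014
  solve Keq expr → x = -0.03065; check Q = 0.4288

[J]_eq = 0.4014 M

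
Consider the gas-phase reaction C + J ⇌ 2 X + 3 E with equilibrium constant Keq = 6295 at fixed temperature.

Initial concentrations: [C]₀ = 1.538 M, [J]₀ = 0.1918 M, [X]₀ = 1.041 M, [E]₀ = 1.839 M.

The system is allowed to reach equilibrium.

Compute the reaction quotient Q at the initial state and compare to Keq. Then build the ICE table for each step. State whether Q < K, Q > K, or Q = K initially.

Q₀ = 22.85 vs Keq = 6295 ⇒ Q<K, forward
Step 1:
                   C          J          X          E
  I            1.538     0.1918      1.041      1.839
  C          -0.1885    -0.1885      0.377     0.5655
  E            1.349   0.003291      1.418      2.405
  solve Keq expr → x = 0.1885; check Q = 6295

Q₀ = 22.85; Q < K (proceeds forward)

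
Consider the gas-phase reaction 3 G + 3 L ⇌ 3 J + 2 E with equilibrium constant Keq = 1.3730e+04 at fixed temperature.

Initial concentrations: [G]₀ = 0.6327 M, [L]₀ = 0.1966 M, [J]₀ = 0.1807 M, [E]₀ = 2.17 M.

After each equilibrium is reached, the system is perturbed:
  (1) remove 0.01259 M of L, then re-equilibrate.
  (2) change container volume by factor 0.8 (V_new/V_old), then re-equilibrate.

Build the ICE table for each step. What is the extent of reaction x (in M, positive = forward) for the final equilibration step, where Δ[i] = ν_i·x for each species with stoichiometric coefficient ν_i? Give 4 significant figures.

x = 0.001123 M

Q₀ = 14.44 vs Keq = 1.3730e+04 ⇒ Q<K, forward
Step 1:
                  G         L         J         E
  I          0.6327    0.1966    0.1807      2.17
  C         -0.1478   -0.1478    0.1478   0.09851
  E          0.4849   0.04884    0.3285     2.269
  solve Keq expr → x = 0.04925; check Q = 1.3730e+04
Then remove 0.01259 M of L.
Step 2:
                  G         L         J         E
  I          0.4849   0.03625    0.3285     2.269
  C         0.01004   0.01004  -0.01004 -0.006696
  E           0.495   0.04629    0.3184     2.262
  solve Keq expr → x = -0.003348; check Q = 1.3730e+04
Then change container volume by factor 0.8 (V_new/V_old).
Step 3:
                  G         L         J         E
  I          0.6187   0.05786     0.398     2.827
  C       -0.003368 -0.003368  0.003368  0.002245
  E          0.6154    0.0545    0.4014      2.83
  solve Keq expr → x = 0.001123; check Q = 1.3730e+04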